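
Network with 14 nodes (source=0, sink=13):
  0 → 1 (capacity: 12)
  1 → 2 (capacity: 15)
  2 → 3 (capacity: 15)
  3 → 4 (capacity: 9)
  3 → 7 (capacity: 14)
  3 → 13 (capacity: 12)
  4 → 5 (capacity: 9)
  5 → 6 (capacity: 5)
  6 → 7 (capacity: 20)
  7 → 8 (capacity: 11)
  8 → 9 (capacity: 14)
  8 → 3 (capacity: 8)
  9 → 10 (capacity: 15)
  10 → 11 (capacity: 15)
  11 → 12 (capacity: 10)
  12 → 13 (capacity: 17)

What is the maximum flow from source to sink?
Maximum flow = 12

Max flow: 12

Flow assignment:
  0 → 1: 12/12
  1 → 2: 12/15
  2 → 3: 12/15
  3 → 13: 12/12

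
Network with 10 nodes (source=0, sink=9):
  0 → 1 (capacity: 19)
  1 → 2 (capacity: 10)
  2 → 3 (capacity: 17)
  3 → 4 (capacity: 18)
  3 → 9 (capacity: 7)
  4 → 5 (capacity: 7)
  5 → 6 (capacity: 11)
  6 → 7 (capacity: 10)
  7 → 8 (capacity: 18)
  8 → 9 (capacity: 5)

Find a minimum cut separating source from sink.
Min cut value = 10, edges: (1,2)

Min cut value: 10
Partition: S = [0, 1], T = [2, 3, 4, 5, 6, 7, 8, 9]
Cut edges: (1,2)

By max-flow min-cut theorem, max flow = min cut = 10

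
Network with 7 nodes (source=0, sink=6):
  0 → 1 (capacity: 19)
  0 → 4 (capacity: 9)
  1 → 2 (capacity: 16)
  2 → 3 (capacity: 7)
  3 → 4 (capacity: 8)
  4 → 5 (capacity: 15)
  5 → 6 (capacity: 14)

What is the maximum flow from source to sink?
Maximum flow = 14

Max flow: 14

Flow assignment:
  0 → 1: 7/19
  0 → 4: 7/9
  1 → 2: 7/16
  2 → 3: 7/7
  3 → 4: 7/8
  4 → 5: 14/15
  5 → 6: 14/14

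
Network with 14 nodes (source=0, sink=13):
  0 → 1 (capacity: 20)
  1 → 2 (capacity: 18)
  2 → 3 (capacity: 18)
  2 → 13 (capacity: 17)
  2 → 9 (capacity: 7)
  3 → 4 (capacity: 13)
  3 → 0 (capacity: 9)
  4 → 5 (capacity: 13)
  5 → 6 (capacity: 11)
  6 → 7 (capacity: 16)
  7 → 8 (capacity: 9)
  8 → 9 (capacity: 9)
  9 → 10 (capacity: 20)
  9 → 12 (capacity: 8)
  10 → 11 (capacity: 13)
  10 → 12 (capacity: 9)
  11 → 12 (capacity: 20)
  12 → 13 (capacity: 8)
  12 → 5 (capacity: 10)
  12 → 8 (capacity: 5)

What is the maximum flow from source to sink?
Maximum flow = 18

Max flow: 18

Flow assignment:
  0 → 1: 18/20
  1 → 2: 18/18
  2 → 13: 17/17
  2 → 9: 1/7
  9 → 12: 1/8
  12 → 13: 1/8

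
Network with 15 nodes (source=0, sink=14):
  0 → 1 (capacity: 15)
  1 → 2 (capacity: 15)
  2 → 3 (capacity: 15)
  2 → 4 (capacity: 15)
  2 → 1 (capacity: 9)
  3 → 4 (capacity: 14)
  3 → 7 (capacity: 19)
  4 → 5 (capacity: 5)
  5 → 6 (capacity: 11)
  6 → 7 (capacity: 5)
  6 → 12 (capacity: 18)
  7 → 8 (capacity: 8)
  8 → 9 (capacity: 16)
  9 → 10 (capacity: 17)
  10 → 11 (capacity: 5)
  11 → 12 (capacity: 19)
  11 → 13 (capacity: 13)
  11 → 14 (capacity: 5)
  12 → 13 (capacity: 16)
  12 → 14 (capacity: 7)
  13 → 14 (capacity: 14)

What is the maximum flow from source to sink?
Maximum flow = 10

Max flow: 10

Flow assignment:
  0 → 1: 10/15
  1 → 2: 10/15
  2 → 3: 5/15
  2 → 4: 5/15
  3 → 7: 5/19
  4 → 5: 5/5
  5 → 6: 5/11
  6 → 12: 5/18
  7 → 8: 5/8
  8 → 9: 5/16
  9 → 10: 5/17
  10 → 11: 5/5
  11 → 14: 5/5
  12 → 14: 5/7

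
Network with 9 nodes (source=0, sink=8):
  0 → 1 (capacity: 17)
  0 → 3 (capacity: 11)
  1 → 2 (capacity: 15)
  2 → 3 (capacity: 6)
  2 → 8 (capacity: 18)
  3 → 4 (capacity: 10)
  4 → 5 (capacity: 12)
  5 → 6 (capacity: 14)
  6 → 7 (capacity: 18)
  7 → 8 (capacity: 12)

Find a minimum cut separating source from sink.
Min cut value = 25, edges: (1,2), (3,4)

Min cut value: 25
Partition: S = [0, 1, 3], T = [2, 4, 5, 6, 7, 8]
Cut edges: (1,2), (3,4)

By max-flow min-cut theorem, max flow = min cut = 25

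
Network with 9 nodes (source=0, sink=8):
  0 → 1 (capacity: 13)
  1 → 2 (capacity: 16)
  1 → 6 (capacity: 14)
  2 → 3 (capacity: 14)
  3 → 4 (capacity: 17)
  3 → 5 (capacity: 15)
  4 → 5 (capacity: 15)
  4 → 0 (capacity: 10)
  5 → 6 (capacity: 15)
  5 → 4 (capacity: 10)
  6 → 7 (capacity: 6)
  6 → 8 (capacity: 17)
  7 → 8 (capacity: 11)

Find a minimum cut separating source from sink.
Min cut value = 13, edges: (0,1)

Min cut value: 13
Partition: S = [0], T = [1, 2, 3, 4, 5, 6, 7, 8]
Cut edges: (0,1)

By max-flow min-cut theorem, max flow = min cut = 13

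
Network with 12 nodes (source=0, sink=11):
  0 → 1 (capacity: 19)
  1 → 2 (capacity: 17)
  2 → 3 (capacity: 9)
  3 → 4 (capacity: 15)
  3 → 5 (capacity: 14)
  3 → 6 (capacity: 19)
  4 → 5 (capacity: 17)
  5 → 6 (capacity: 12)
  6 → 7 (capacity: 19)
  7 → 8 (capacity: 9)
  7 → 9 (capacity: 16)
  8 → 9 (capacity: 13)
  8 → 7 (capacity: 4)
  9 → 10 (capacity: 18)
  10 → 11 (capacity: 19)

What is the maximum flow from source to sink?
Maximum flow = 9

Max flow: 9

Flow assignment:
  0 → 1: 9/19
  1 → 2: 9/17
  2 → 3: 9/9
  3 → 6: 9/19
  6 → 7: 9/19
  7 → 9: 9/16
  9 → 10: 9/18
  10 → 11: 9/19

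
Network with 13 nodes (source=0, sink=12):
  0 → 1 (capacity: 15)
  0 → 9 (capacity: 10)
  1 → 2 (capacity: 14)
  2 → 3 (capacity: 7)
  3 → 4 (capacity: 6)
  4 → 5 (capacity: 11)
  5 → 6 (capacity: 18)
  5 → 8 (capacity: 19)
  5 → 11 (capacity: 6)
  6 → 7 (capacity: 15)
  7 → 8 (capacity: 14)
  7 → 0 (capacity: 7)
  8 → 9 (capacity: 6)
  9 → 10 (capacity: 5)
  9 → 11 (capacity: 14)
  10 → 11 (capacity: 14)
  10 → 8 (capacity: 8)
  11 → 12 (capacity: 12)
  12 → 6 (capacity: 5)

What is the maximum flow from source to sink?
Maximum flow = 12

Max flow: 12

Flow assignment:
  0 → 1: 6/15
  0 → 9: 6/10
  1 → 2: 6/14
  2 → 3: 6/7
  3 → 4: 6/6
  4 → 5: 6/11
  5 → 11: 6/6
  9 → 11: 6/14
  11 → 12: 12/12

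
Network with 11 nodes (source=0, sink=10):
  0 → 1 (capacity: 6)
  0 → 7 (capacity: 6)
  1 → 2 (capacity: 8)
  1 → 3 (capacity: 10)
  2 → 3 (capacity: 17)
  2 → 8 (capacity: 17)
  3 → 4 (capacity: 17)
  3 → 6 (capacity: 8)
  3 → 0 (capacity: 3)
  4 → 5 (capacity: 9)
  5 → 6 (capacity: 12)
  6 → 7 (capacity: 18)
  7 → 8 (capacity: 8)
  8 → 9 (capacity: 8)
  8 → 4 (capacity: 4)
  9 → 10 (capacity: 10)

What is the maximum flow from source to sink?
Maximum flow = 8

Max flow: 8

Flow assignment:
  0 → 1: 2/6
  0 → 7: 6/6
  1 → 2: 2/8
  2 → 8: 2/17
  7 → 8: 6/8
  8 → 9: 8/8
  9 → 10: 8/10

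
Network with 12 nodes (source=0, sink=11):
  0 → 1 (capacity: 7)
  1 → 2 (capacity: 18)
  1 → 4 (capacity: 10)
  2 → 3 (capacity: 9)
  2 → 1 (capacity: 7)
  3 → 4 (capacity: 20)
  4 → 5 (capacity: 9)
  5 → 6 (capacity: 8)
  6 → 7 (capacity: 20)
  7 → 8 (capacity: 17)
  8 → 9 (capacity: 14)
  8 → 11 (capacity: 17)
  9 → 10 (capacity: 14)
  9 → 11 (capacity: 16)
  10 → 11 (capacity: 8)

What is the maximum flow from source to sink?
Maximum flow = 7

Max flow: 7

Flow assignment:
  0 → 1: 7/7
  1 → 4: 7/10
  4 → 5: 7/9
  5 → 6: 7/8
  6 → 7: 7/20
  7 → 8: 7/17
  8 → 11: 7/17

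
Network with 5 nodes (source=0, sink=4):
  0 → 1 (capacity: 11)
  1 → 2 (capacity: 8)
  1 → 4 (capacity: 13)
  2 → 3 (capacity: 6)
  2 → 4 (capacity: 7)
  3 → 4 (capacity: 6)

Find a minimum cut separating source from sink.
Min cut value = 11, edges: (0,1)

Min cut value: 11
Partition: S = [0], T = [1, 2, 3, 4]
Cut edges: (0,1)

By max-flow min-cut theorem, max flow = min cut = 11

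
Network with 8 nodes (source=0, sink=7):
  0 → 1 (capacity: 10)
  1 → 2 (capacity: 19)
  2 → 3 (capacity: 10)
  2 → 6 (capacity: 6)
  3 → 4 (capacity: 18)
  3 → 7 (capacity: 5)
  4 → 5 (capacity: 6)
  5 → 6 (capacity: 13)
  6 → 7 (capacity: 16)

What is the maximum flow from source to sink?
Maximum flow = 10

Max flow: 10

Flow assignment:
  0 → 1: 10/10
  1 → 2: 10/19
  2 → 3: 5/10
  2 → 6: 5/6
  3 → 7: 5/5
  6 → 7: 5/16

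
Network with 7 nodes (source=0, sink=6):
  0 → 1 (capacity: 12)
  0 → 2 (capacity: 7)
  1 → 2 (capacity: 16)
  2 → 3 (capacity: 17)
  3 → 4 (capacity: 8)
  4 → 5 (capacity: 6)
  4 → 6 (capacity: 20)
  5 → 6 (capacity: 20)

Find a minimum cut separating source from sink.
Min cut value = 8, edges: (3,4)

Min cut value: 8
Partition: S = [0, 1, 2, 3], T = [4, 5, 6]
Cut edges: (3,4)

By max-flow min-cut theorem, max flow = min cut = 8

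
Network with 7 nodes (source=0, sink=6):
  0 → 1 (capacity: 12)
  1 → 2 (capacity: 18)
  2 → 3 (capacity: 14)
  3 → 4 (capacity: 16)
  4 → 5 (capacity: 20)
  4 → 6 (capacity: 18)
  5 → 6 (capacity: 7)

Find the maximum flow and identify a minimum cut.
Max flow = 12, Min cut edges: (0,1)

Maximum flow: 12
Minimum cut: (0,1)
Partition: S = [0], T = [1, 2, 3, 4, 5, 6]

Max-flow min-cut theorem verified: both equal 12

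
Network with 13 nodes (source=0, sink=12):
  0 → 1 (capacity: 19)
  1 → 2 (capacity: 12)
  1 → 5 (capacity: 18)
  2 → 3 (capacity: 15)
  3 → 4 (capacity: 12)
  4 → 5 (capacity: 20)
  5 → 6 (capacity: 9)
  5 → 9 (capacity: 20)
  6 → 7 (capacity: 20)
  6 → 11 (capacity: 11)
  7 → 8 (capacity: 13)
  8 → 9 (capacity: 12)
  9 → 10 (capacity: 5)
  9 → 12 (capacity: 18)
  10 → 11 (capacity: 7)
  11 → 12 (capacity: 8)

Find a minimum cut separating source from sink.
Min cut value = 19, edges: (0,1)

Min cut value: 19
Partition: S = [0], T = [1, 2, 3, 4, 5, 6, 7, 8, 9, 10, 11, 12]
Cut edges: (0,1)

By max-flow min-cut theorem, max flow = min cut = 19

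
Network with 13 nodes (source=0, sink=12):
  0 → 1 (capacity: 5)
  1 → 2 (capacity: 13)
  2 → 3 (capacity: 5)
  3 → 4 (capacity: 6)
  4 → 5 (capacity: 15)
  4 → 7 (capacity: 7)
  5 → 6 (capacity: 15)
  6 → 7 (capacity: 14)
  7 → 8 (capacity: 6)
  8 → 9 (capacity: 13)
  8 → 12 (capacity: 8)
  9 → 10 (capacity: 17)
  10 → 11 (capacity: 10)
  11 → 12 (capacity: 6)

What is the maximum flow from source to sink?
Maximum flow = 5

Max flow: 5

Flow assignment:
  0 → 1: 5/5
  1 → 2: 5/13
  2 → 3: 5/5
  3 → 4: 5/6
  4 → 7: 5/7
  7 → 8: 5/6
  8 → 12: 5/8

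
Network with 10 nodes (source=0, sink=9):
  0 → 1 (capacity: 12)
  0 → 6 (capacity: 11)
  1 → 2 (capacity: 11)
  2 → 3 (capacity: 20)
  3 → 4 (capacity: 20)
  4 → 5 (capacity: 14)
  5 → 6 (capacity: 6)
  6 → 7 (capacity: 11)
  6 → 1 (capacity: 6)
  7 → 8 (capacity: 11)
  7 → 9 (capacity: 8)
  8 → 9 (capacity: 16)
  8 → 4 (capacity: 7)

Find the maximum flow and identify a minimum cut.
Max flow = 11, Min cut edges: (6,7)

Maximum flow: 11
Minimum cut: (6,7)
Partition: S = [0, 1, 2, 3, 4, 5, 6], T = [7, 8, 9]

Max-flow min-cut theorem verified: both equal 11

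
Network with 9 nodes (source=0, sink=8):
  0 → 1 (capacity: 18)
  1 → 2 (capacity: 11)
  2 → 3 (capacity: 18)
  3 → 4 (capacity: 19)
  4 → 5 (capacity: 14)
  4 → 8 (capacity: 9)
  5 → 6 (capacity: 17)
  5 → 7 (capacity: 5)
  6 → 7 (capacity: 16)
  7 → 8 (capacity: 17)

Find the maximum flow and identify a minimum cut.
Max flow = 11, Min cut edges: (1,2)

Maximum flow: 11
Minimum cut: (1,2)
Partition: S = [0, 1], T = [2, 3, 4, 5, 6, 7, 8]

Max-flow min-cut theorem verified: both equal 11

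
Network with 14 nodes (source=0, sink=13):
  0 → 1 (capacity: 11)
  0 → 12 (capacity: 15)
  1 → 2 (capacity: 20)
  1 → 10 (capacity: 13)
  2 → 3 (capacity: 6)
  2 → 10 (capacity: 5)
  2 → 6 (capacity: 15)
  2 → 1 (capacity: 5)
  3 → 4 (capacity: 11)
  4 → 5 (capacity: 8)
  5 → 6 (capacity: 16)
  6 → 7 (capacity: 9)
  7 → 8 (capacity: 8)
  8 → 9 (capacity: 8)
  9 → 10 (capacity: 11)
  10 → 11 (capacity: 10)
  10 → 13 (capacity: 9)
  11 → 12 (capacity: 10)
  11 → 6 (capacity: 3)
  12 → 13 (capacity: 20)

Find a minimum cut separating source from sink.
Min cut value = 26, edges: (0,1), (0,12)

Min cut value: 26
Partition: S = [0], T = [1, 2, 3, 4, 5, 6, 7, 8, 9, 10, 11, 12, 13]
Cut edges: (0,1), (0,12)

By max-flow min-cut theorem, max flow = min cut = 26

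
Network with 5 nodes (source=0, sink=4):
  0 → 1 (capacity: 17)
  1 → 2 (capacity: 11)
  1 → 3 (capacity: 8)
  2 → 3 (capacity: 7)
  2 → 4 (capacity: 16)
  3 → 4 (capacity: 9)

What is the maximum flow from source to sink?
Maximum flow = 17

Max flow: 17

Flow assignment:
  0 → 1: 17/17
  1 → 2: 11/11
  1 → 3: 6/8
  2 → 4: 11/16
  3 → 4: 6/9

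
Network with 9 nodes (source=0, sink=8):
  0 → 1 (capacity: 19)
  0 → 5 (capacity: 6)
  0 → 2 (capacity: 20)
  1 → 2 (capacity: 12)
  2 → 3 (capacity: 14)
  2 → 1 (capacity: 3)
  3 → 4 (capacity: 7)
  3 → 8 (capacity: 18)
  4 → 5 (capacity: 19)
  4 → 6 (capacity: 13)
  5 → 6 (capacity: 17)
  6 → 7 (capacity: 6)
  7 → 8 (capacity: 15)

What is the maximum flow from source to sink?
Maximum flow = 20

Max flow: 20

Flow assignment:
  0 → 1: 12/19
  0 → 5: 6/6
  0 → 2: 2/20
  1 → 2: 12/12
  2 → 3: 14/14
  3 → 8: 14/18
  5 → 6: 6/17
  6 → 7: 6/6
  7 → 8: 6/15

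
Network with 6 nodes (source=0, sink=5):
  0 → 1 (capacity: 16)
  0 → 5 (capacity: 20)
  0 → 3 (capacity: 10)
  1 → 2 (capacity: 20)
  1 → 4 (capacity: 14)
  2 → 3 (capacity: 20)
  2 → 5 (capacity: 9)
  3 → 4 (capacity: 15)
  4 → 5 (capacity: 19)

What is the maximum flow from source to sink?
Maximum flow = 46

Max flow: 46

Flow assignment:
  0 → 1: 16/16
  0 → 5: 20/20
  0 → 3: 10/10
  1 → 2: 9/20
  1 → 4: 7/14
  2 → 5: 9/9
  3 → 4: 10/15
  4 → 5: 17/19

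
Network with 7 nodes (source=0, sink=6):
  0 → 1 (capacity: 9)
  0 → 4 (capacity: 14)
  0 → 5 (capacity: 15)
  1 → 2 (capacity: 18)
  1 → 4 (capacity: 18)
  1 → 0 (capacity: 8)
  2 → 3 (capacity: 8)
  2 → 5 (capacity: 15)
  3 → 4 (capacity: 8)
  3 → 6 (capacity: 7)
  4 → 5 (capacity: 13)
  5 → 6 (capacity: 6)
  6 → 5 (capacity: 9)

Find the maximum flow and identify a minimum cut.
Max flow = 13, Min cut edges: (3,6), (5,6)

Maximum flow: 13
Minimum cut: (3,6), (5,6)
Partition: S = [0, 1, 2, 3, 4, 5], T = [6]

Max-flow min-cut theorem verified: both equal 13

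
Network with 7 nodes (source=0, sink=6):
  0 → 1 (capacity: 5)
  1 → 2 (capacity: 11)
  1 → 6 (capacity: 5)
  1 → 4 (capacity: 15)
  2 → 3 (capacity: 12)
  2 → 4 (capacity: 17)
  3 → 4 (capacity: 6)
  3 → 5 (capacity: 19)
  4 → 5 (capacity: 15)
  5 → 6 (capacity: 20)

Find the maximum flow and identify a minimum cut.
Max flow = 5, Min cut edges: (0,1)

Maximum flow: 5
Minimum cut: (0,1)
Partition: S = [0], T = [1, 2, 3, 4, 5, 6]

Max-flow min-cut theorem verified: both equal 5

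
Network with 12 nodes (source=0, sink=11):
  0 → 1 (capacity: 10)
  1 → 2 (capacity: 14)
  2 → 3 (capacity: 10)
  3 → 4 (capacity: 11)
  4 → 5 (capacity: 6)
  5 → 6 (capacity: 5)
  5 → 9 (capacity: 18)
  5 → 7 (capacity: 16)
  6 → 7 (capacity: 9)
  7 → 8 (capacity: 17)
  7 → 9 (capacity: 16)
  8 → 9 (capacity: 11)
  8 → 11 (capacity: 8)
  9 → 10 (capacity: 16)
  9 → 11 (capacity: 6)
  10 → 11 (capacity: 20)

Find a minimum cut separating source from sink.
Min cut value = 6, edges: (4,5)

Min cut value: 6
Partition: S = [0, 1, 2, 3, 4], T = [5, 6, 7, 8, 9, 10, 11]
Cut edges: (4,5)

By max-flow min-cut theorem, max flow = min cut = 6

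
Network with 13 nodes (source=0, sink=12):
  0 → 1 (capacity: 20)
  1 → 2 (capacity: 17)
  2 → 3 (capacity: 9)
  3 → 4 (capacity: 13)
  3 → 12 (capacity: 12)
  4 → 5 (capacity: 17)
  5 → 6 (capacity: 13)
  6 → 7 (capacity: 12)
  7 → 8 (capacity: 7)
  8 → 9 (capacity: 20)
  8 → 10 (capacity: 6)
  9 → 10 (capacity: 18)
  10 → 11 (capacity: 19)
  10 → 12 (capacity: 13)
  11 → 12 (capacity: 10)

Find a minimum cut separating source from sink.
Min cut value = 9, edges: (2,3)

Min cut value: 9
Partition: S = [0, 1, 2], T = [3, 4, 5, 6, 7, 8, 9, 10, 11, 12]
Cut edges: (2,3)

By max-flow min-cut theorem, max flow = min cut = 9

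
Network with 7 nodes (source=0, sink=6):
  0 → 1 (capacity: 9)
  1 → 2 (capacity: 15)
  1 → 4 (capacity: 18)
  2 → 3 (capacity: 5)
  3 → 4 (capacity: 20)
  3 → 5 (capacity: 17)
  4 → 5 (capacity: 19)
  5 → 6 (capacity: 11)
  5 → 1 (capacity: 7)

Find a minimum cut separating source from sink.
Min cut value = 9, edges: (0,1)

Min cut value: 9
Partition: S = [0], T = [1, 2, 3, 4, 5, 6]
Cut edges: (0,1)

By max-flow min-cut theorem, max flow = min cut = 9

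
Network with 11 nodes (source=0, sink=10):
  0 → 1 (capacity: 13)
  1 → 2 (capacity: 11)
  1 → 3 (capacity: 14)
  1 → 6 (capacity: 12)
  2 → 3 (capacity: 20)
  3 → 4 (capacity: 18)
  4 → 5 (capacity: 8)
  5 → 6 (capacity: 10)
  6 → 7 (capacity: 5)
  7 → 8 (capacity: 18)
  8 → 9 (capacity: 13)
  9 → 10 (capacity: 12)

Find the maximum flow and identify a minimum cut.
Max flow = 5, Min cut edges: (6,7)

Maximum flow: 5
Minimum cut: (6,7)
Partition: S = [0, 1, 2, 3, 4, 5, 6], T = [7, 8, 9, 10]

Max-flow min-cut theorem verified: both equal 5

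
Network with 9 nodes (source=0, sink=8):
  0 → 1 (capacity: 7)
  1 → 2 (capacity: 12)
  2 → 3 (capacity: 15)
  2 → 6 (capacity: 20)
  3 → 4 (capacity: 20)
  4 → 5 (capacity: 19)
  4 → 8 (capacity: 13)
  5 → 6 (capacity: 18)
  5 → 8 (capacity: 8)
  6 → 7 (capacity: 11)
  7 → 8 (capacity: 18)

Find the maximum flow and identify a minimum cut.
Max flow = 7, Min cut edges: (0,1)

Maximum flow: 7
Minimum cut: (0,1)
Partition: S = [0], T = [1, 2, 3, 4, 5, 6, 7, 8]

Max-flow min-cut theorem verified: both equal 7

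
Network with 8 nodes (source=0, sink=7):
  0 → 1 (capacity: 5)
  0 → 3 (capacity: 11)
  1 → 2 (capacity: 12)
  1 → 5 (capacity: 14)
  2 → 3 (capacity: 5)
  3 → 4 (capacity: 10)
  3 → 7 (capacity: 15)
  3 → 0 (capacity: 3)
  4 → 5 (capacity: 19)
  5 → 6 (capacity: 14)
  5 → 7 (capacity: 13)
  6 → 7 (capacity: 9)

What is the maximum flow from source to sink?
Maximum flow = 16

Max flow: 16

Flow assignment:
  0 → 1: 5/5
  0 → 3: 11/11
  1 → 5: 5/14
  3 → 7: 11/15
  5 → 7: 5/13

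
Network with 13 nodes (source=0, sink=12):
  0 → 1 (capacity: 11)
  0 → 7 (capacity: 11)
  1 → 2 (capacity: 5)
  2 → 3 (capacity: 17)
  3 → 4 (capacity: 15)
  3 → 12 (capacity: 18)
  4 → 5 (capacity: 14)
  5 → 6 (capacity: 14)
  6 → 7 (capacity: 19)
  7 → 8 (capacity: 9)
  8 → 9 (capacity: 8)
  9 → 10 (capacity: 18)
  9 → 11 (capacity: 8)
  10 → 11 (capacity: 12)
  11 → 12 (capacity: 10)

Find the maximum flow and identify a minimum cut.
Max flow = 13, Min cut edges: (1,2), (8,9)

Maximum flow: 13
Minimum cut: (1,2), (8,9)
Partition: S = [0, 1, 4, 5, 6, 7, 8], T = [2, 3, 9, 10, 11, 12]

Max-flow min-cut theorem verified: both equal 13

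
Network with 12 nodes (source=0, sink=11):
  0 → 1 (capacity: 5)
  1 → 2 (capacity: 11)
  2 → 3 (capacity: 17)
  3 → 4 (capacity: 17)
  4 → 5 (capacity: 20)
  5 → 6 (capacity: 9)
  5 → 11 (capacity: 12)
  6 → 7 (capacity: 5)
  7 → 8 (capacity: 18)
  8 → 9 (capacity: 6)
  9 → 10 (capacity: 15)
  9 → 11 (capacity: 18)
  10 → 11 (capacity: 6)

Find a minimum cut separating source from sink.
Min cut value = 5, edges: (0,1)

Min cut value: 5
Partition: S = [0], T = [1, 2, 3, 4, 5, 6, 7, 8, 9, 10, 11]
Cut edges: (0,1)

By max-flow min-cut theorem, max flow = min cut = 5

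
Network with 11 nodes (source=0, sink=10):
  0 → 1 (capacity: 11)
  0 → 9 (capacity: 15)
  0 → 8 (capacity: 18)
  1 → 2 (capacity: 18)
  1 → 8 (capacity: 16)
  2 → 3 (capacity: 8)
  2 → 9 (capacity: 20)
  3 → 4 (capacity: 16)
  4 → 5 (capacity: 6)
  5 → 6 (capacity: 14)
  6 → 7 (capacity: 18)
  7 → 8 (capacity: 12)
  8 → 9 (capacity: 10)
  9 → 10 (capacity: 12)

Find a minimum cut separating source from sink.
Min cut value = 12, edges: (9,10)

Min cut value: 12
Partition: S = [0, 1, 2, 3, 4, 5, 6, 7, 8, 9], T = [10]
Cut edges: (9,10)

By max-flow min-cut theorem, max flow = min cut = 12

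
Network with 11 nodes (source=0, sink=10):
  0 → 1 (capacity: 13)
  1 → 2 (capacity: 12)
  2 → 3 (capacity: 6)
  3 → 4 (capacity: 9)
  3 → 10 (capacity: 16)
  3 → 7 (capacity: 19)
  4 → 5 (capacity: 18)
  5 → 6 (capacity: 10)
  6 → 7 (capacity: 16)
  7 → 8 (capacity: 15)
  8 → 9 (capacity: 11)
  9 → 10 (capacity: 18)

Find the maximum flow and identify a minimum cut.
Max flow = 6, Min cut edges: (2,3)

Maximum flow: 6
Minimum cut: (2,3)
Partition: S = [0, 1, 2], T = [3, 4, 5, 6, 7, 8, 9, 10]

Max-flow min-cut theorem verified: both equal 6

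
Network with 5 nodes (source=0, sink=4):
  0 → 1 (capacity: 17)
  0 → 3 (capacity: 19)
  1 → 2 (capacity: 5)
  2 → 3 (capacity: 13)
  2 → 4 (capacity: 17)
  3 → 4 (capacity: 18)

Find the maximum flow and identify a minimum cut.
Max flow = 23, Min cut edges: (1,2), (3,4)

Maximum flow: 23
Minimum cut: (1,2), (3,4)
Partition: S = [0, 1, 3], T = [2, 4]

Max-flow min-cut theorem verified: both equal 23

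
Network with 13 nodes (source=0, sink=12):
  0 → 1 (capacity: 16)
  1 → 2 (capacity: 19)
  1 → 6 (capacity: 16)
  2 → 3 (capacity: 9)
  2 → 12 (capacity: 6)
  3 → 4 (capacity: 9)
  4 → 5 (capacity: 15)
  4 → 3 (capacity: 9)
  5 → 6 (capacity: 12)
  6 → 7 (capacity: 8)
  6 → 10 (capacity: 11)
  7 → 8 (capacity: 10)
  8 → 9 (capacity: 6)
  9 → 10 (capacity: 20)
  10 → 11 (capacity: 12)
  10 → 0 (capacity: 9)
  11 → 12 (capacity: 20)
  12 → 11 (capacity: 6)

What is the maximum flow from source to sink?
Maximum flow = 16

Max flow: 16

Flow assignment:
  0 → 1: 16/16
  1 → 2: 6/19
  1 → 6: 10/16
  2 → 12: 6/6
  6 → 10: 10/11
  10 → 11: 10/12
  11 → 12: 10/20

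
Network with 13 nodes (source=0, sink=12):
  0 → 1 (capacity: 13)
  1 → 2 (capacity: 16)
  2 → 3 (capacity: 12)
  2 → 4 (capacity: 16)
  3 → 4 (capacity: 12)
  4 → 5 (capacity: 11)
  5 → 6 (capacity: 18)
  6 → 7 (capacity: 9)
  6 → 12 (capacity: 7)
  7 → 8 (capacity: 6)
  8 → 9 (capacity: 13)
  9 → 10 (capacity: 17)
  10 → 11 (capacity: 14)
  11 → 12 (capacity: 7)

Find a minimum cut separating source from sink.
Min cut value = 11, edges: (4,5)

Min cut value: 11
Partition: S = [0, 1, 2, 3, 4], T = [5, 6, 7, 8, 9, 10, 11, 12]
Cut edges: (4,5)

By max-flow min-cut theorem, max flow = min cut = 11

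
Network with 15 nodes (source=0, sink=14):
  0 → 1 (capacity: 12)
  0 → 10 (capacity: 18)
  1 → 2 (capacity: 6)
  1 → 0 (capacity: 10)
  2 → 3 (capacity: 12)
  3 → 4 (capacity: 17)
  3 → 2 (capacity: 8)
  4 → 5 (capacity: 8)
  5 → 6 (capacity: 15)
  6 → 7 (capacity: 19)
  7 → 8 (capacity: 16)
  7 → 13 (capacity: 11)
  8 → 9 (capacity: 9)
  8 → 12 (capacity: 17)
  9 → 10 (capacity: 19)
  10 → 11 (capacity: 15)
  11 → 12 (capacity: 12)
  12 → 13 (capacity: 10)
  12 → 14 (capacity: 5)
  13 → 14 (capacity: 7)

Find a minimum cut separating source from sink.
Min cut value = 12, edges: (12,14), (13,14)

Min cut value: 12
Partition: S = [0, 1, 2, 3, 4, 5, 6, 7, 8, 9, 10, 11, 12, 13], T = [14]
Cut edges: (12,14), (13,14)

By max-flow min-cut theorem, max flow = min cut = 12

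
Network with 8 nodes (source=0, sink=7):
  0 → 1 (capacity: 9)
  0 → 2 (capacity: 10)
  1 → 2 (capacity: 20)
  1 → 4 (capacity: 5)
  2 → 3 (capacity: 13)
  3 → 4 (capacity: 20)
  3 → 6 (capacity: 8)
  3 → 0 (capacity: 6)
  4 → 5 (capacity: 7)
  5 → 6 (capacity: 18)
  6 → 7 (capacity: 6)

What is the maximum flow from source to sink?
Maximum flow = 6

Max flow: 6

Flow assignment:
  0 → 1: 9/9
  0 → 2: 3/10
  1 → 2: 4/20
  1 → 4: 5/5
  2 → 3: 7/13
  3 → 4: 1/20
  3 → 0: 6/6
  4 → 5: 6/7
  5 → 6: 6/18
  6 → 7: 6/6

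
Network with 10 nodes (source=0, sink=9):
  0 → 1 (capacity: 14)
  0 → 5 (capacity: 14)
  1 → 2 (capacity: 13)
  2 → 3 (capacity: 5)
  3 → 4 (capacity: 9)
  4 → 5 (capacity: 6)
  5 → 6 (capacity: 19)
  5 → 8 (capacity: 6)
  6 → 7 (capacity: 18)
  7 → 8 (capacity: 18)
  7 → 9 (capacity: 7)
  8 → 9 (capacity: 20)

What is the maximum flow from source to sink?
Maximum flow = 19

Max flow: 19

Flow assignment:
  0 → 1: 5/14
  0 → 5: 14/14
  1 → 2: 5/13
  2 → 3: 5/5
  3 → 4: 5/9
  4 → 5: 5/6
  5 → 6: 13/19
  5 → 8: 6/6
  6 → 7: 13/18
  7 → 8: 6/18
  7 → 9: 7/7
  8 → 9: 12/20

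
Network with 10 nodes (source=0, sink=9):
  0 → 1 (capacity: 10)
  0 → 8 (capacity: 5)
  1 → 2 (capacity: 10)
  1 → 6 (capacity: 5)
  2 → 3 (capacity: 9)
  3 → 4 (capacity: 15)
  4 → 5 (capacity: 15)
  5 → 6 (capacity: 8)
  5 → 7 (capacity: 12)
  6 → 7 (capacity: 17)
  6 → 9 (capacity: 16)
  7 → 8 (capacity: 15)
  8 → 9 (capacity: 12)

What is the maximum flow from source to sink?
Maximum flow = 15

Max flow: 15

Flow assignment:
  0 → 1: 10/10
  0 → 8: 5/5
  1 → 2: 5/10
  1 → 6: 5/5
  2 → 3: 5/9
  3 → 4: 5/15
  4 → 5: 5/15
  5 → 6: 5/8
  6 → 9: 10/16
  8 → 9: 5/12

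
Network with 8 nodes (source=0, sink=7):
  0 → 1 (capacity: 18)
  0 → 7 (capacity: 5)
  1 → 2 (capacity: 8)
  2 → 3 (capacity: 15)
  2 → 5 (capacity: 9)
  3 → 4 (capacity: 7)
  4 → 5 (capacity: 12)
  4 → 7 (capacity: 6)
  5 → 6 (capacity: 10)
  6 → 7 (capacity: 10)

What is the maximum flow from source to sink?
Maximum flow = 13

Max flow: 13

Flow assignment:
  0 → 1: 8/18
  0 → 7: 5/5
  1 → 2: 8/8
  2 → 3: 7/15
  2 → 5: 1/9
  3 → 4: 7/7
  4 → 5: 1/12
  4 → 7: 6/6
  5 → 6: 2/10
  6 → 7: 2/10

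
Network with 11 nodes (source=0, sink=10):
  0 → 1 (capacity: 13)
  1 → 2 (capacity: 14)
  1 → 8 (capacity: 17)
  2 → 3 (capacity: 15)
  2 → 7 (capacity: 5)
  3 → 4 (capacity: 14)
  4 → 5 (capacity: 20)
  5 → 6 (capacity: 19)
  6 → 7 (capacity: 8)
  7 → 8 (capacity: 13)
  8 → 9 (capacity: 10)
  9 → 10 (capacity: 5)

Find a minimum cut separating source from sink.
Min cut value = 5, edges: (9,10)

Min cut value: 5
Partition: S = [0, 1, 2, 3, 4, 5, 6, 7, 8, 9], T = [10]
Cut edges: (9,10)

By max-flow min-cut theorem, max flow = min cut = 5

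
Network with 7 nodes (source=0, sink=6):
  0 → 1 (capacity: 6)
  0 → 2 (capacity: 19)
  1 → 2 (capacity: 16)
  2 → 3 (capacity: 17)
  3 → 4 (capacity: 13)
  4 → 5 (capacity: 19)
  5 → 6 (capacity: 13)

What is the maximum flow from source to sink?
Maximum flow = 13

Max flow: 13

Flow assignment:
  0 → 1: 6/6
  0 → 2: 7/19
  1 → 2: 6/16
  2 → 3: 13/17
  3 → 4: 13/13
  4 → 5: 13/19
  5 → 6: 13/13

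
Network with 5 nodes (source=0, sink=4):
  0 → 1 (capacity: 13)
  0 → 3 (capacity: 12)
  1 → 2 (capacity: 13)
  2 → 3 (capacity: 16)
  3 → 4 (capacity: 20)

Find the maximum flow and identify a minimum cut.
Max flow = 20, Min cut edges: (3,4)

Maximum flow: 20
Minimum cut: (3,4)
Partition: S = [0, 1, 2, 3], T = [4]

Max-flow min-cut theorem verified: both equal 20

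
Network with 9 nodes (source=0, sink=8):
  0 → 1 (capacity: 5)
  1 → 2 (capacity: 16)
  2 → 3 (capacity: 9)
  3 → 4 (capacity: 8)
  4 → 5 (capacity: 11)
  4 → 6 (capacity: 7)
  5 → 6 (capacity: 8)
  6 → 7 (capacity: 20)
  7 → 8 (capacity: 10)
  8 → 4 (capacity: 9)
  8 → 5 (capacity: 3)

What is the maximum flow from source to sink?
Maximum flow = 5

Max flow: 5

Flow assignment:
  0 → 1: 5/5
  1 → 2: 5/16
  2 → 3: 5/9
  3 → 4: 5/8
  4 → 6: 5/7
  6 → 7: 5/20
  7 → 8: 5/10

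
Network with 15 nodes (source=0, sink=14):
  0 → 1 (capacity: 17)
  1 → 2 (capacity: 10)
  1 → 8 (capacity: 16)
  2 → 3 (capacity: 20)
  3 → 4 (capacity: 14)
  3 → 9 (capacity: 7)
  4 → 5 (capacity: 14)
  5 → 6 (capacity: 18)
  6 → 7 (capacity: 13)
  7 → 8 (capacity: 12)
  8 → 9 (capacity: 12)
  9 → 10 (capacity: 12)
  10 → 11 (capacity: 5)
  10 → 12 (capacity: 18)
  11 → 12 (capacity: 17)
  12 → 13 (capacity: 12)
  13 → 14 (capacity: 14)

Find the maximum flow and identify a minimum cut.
Max flow = 12, Min cut edges: (12,13)

Maximum flow: 12
Minimum cut: (12,13)
Partition: S = [0, 1, 2, 3, 4, 5, 6, 7, 8, 9, 10, 11, 12], T = [13, 14]

Max-flow min-cut theorem verified: both equal 12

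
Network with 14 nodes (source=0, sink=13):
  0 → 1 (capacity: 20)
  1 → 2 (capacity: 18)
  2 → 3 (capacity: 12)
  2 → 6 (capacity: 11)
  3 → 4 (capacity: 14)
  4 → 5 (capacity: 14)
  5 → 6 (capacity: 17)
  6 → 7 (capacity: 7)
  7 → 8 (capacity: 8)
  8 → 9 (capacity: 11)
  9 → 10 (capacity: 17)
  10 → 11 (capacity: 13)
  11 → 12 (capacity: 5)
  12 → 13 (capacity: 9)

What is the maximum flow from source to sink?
Maximum flow = 5

Max flow: 5

Flow assignment:
  0 → 1: 5/20
  1 → 2: 5/18
  2 → 3: 5/12
  3 → 4: 5/14
  4 → 5: 5/14
  5 → 6: 5/17
  6 → 7: 5/7
  7 → 8: 5/8
  8 → 9: 5/11
  9 → 10: 5/17
  10 → 11: 5/13
  11 → 12: 5/5
  12 → 13: 5/9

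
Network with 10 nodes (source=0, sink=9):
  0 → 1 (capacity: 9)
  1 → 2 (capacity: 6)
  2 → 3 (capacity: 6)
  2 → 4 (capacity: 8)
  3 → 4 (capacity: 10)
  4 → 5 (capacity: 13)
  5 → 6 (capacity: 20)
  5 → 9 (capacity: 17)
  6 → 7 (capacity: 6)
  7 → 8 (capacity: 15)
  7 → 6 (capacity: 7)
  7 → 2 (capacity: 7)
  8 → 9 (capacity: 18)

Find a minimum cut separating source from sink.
Min cut value = 6, edges: (1,2)

Min cut value: 6
Partition: S = [0, 1], T = [2, 3, 4, 5, 6, 7, 8, 9]
Cut edges: (1,2)

By max-flow min-cut theorem, max flow = min cut = 6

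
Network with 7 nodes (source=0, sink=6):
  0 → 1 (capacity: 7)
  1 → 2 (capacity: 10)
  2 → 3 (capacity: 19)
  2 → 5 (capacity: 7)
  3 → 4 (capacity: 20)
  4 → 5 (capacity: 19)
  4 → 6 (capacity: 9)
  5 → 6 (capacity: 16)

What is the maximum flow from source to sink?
Maximum flow = 7

Max flow: 7

Flow assignment:
  0 → 1: 7/7
  1 → 2: 7/10
  2 → 5: 7/7
  5 → 6: 7/16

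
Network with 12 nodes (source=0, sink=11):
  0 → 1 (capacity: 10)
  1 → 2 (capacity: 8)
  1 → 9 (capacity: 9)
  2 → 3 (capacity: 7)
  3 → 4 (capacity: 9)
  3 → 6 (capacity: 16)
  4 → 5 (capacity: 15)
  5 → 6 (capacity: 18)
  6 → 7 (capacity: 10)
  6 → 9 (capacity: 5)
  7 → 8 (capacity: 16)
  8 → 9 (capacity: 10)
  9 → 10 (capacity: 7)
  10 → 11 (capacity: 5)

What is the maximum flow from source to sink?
Maximum flow = 5

Max flow: 5

Flow assignment:
  0 → 1: 5/10
  1 → 2: 1/8
  1 → 9: 4/9
  2 → 3: 1/7
  3 → 6: 1/16
  6 → 9: 1/5
  9 → 10: 5/7
  10 → 11: 5/5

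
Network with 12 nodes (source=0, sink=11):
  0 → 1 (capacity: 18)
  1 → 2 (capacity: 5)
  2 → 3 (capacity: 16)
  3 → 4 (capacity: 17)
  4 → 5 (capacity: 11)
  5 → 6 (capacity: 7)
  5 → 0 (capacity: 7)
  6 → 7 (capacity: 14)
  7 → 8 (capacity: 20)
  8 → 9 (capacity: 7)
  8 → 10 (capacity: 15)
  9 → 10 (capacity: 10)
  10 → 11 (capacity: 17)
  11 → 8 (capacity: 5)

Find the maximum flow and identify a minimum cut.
Max flow = 5, Min cut edges: (1,2)

Maximum flow: 5
Minimum cut: (1,2)
Partition: S = [0, 1], T = [2, 3, 4, 5, 6, 7, 8, 9, 10, 11]

Max-flow min-cut theorem verified: both equal 5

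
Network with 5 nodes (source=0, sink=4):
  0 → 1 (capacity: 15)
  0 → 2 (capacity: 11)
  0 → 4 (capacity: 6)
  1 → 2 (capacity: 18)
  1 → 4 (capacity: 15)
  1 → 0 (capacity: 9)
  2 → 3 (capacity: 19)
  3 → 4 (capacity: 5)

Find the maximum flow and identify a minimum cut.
Max flow = 26, Min cut edges: (0,4), (1,4), (3,4)

Maximum flow: 26
Minimum cut: (0,4), (1,4), (3,4)
Partition: S = [0, 1, 2, 3], T = [4]

Max-flow min-cut theorem verified: both equal 26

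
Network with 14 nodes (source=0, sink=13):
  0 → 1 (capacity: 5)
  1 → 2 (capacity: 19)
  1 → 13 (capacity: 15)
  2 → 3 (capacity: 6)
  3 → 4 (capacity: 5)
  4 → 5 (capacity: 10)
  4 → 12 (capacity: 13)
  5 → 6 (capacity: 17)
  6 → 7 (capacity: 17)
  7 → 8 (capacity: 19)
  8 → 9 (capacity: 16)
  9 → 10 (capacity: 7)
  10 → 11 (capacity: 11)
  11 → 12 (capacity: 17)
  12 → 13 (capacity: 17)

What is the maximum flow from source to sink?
Maximum flow = 5

Max flow: 5

Flow assignment:
  0 → 1: 5/5
  1 → 13: 5/15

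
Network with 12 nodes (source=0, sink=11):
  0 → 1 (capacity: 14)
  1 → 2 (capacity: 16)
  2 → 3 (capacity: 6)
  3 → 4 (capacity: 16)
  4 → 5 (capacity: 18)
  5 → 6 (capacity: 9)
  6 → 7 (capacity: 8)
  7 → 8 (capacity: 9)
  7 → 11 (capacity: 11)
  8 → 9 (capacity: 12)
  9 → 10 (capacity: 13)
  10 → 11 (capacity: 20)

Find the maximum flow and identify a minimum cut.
Max flow = 6, Min cut edges: (2,3)

Maximum flow: 6
Minimum cut: (2,3)
Partition: S = [0, 1, 2], T = [3, 4, 5, 6, 7, 8, 9, 10, 11]

Max-flow min-cut theorem verified: both equal 6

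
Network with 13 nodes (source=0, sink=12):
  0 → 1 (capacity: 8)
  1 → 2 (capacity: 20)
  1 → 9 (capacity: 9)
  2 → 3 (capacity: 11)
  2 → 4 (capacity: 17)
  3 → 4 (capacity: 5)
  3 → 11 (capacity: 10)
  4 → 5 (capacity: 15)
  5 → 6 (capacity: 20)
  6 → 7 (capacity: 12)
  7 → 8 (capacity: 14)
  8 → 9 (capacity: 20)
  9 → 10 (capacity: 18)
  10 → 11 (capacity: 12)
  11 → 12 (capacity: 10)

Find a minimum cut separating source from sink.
Min cut value = 8, edges: (0,1)

Min cut value: 8
Partition: S = [0], T = [1, 2, 3, 4, 5, 6, 7, 8, 9, 10, 11, 12]
Cut edges: (0,1)

By max-flow min-cut theorem, max flow = min cut = 8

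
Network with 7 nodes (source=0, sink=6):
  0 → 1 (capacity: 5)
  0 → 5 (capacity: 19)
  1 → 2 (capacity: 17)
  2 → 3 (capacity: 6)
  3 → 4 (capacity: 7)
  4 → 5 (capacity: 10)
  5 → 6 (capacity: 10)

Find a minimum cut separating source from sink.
Min cut value = 10, edges: (5,6)

Min cut value: 10
Partition: S = [0, 1, 2, 3, 4, 5], T = [6]
Cut edges: (5,6)

By max-flow min-cut theorem, max flow = min cut = 10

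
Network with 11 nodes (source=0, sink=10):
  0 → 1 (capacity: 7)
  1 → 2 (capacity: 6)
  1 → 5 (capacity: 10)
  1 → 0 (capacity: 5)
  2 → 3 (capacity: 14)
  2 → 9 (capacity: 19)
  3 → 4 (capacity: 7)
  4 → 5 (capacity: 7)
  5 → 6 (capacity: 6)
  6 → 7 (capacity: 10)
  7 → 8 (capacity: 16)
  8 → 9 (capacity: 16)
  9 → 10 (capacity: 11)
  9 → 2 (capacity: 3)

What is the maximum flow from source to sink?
Maximum flow = 7

Max flow: 7

Flow assignment:
  0 → 1: 7/7
  1 → 2: 6/6
  1 → 5: 1/10
  2 → 9: 6/19
  5 → 6: 1/6
  6 → 7: 1/10
  7 → 8: 1/16
  8 → 9: 1/16
  9 → 10: 7/11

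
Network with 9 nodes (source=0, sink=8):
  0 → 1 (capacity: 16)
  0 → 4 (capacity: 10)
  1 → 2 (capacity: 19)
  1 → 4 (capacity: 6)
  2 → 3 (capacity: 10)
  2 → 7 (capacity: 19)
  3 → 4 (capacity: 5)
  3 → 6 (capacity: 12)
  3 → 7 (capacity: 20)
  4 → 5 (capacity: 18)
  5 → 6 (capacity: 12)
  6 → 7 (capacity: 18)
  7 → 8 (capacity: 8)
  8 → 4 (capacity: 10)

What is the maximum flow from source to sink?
Maximum flow = 8

Max flow: 8

Flow assignment:
  0 → 4: 8/10
  4 → 5: 8/18
  5 → 6: 8/12
  6 → 7: 8/18
  7 → 8: 8/8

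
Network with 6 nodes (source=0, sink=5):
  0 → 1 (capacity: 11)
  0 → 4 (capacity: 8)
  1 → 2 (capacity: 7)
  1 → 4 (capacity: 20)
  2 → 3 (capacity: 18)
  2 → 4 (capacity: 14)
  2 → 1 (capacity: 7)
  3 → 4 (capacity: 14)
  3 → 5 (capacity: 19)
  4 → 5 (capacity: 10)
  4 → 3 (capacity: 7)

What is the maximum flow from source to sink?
Maximum flow = 19

Max flow: 19

Flow assignment:
  0 → 1: 11/11
  0 → 4: 8/8
  1 → 2: 2/7
  1 → 4: 9/20
  2 → 3: 2/18
  3 → 5: 9/19
  4 → 5: 10/10
  4 → 3: 7/7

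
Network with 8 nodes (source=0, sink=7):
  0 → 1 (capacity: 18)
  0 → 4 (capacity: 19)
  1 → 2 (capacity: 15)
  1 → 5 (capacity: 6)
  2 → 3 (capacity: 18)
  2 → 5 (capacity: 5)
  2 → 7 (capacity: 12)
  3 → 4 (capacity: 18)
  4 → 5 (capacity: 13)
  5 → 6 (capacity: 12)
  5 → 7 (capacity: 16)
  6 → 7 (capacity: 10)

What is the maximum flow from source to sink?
Maximum flow = 31

Max flow: 31

Flow assignment:
  0 → 1: 18/18
  0 → 4: 13/19
  1 → 2: 15/15
  1 → 5: 3/6
  2 → 5: 3/5
  2 → 7: 12/12
  4 → 5: 13/13
  5 → 6: 3/12
  5 → 7: 16/16
  6 → 7: 3/10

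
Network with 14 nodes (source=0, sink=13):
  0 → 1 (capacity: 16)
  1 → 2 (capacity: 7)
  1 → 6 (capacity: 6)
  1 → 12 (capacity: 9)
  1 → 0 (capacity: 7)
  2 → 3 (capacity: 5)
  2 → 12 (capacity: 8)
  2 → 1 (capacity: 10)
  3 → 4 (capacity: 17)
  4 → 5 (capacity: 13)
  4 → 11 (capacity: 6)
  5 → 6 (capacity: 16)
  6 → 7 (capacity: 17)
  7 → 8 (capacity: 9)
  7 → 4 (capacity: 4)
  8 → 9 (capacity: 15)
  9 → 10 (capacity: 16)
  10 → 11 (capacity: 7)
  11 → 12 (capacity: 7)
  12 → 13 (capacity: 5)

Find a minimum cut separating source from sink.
Min cut value = 5, edges: (12,13)

Min cut value: 5
Partition: S = [0, 1, 2, 3, 4, 5, 6, 7, 8, 9, 10, 11, 12], T = [13]
Cut edges: (12,13)

By max-flow min-cut theorem, max flow = min cut = 5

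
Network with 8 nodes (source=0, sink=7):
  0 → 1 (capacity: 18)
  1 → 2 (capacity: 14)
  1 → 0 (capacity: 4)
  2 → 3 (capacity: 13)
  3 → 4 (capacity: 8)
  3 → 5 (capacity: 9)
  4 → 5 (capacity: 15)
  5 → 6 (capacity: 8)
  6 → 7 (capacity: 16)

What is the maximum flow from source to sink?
Maximum flow = 8

Max flow: 8

Flow assignment:
  0 → 1: 8/18
  1 → 2: 8/14
  2 → 3: 8/13
  3 → 5: 8/9
  5 → 6: 8/8
  6 → 7: 8/16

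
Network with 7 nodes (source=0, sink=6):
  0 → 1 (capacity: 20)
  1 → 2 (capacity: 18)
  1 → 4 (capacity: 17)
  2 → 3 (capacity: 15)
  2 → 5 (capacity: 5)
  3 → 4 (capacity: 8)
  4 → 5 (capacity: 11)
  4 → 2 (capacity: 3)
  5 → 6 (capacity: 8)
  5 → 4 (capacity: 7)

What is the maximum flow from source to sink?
Maximum flow = 8

Max flow: 8

Flow assignment:
  0 → 1: 8/20
  1 → 4: 8/17
  4 → 5: 8/11
  5 → 6: 8/8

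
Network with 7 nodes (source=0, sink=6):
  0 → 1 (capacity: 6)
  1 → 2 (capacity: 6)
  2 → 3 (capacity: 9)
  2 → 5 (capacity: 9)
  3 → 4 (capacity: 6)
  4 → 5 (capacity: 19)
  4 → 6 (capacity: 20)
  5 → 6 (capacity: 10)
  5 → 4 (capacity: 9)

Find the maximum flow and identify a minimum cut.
Max flow = 6, Min cut edges: (1,2)

Maximum flow: 6
Minimum cut: (1,2)
Partition: S = [0, 1], T = [2, 3, 4, 5, 6]

Max-flow min-cut theorem verified: both equal 6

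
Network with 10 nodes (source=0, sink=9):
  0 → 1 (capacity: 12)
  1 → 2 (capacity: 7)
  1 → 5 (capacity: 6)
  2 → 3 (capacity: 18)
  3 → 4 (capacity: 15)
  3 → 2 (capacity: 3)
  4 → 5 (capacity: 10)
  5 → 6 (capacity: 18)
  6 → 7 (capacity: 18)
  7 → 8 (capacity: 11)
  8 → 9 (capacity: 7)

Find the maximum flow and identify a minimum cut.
Max flow = 7, Min cut edges: (8,9)

Maximum flow: 7
Minimum cut: (8,9)
Partition: S = [0, 1, 2, 3, 4, 5, 6, 7, 8], T = [9]

Max-flow min-cut theorem verified: both equal 7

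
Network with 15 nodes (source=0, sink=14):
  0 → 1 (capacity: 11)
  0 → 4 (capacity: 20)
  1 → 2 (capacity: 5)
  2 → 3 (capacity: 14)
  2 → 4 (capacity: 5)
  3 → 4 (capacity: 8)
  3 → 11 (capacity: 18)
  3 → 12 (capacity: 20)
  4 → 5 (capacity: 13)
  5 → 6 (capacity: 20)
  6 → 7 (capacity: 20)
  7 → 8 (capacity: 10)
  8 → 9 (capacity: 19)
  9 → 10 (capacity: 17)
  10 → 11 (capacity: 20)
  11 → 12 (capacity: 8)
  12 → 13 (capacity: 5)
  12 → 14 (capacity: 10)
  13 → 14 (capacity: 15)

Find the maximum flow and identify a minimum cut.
Max flow = 13, Min cut edges: (1,2), (11,12)

Maximum flow: 13
Minimum cut: (1,2), (11,12)
Partition: S = [0, 1, 4, 5, 6, 7, 8, 9, 10, 11], T = [2, 3, 12, 13, 14]

Max-flow min-cut theorem verified: both equal 13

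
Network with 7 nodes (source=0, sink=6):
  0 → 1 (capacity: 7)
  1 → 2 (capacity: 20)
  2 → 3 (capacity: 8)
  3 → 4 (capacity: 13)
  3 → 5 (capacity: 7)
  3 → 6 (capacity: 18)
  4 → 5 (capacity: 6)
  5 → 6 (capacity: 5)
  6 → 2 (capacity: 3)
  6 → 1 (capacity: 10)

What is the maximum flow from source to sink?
Maximum flow = 7

Max flow: 7

Flow assignment:
  0 → 1: 7/7
  1 → 2: 7/20
  2 → 3: 7/8
  3 → 6: 7/18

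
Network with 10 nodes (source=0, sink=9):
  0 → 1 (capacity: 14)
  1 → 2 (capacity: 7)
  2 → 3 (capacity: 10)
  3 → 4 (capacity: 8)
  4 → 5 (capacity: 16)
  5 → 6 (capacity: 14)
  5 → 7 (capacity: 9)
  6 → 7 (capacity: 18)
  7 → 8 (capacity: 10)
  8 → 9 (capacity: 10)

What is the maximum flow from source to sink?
Maximum flow = 7

Max flow: 7

Flow assignment:
  0 → 1: 7/14
  1 → 2: 7/7
  2 → 3: 7/10
  3 → 4: 7/8
  4 → 5: 7/16
  5 → 7: 7/9
  7 → 8: 7/10
  8 → 9: 7/10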